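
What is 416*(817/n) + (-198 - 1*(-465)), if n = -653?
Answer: -165521/653 ≈ -253.48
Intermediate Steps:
416*(817/n) + (-198 - 1*(-465)) = 416*(817/(-653)) + (-198 - 1*(-465)) = 416*(817*(-1/653)) + (-198 + 465) = 416*(-817/653) + 267 = -339872/653 + 267 = -165521/653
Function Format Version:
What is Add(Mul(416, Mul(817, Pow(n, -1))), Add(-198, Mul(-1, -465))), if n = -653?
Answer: Rational(-165521, 653) ≈ -253.48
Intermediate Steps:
Add(Mul(416, Mul(817, Pow(n, -1))), Add(-198, Mul(-1, -465))) = Add(Mul(416, Mul(817, Pow(-653, -1))), Add(-198, Mul(-1, -465))) = Add(Mul(416, Mul(817, Rational(-1, 653))), Add(-198, 465)) = Add(Mul(416, Rational(-817, 653)), 267) = Add(Rational(-339872, 653), 267) = Rational(-165521, 653)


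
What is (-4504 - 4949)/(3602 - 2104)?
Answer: -9453/1498 ≈ -6.3104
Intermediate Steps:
(-4504 - 4949)/(3602 - 2104) = -9453/1498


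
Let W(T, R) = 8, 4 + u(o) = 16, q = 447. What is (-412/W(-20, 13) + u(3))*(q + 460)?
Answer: -71653/2 ≈ -35827.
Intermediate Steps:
u(o) = 12 (u(o) = -4 + 16 = 12)
(-412/W(-20, 13) + u(3))*(q + 460) = (-412/8 + 12)*(447 + 460) = (-412*⅛ + 12)*907 = (-103/2 + 12)*907 = -79/2*907 = -71653/2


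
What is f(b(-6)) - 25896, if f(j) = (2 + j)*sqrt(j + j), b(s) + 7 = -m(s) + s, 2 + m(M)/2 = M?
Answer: -25896 + 5*sqrt(6) ≈ -25884.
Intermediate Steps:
m(M) = -4 + 2*M
b(s) = -3 - s (b(s) = -7 + (-(-4 + 2*s) + s) = -7 + ((4 - 2*s) + s) = -7 + (4 - s) = -3 - s)
f(j) = sqrt(2)*sqrt(j)*(2 + j) (f(j) = (2 + j)*sqrt(2*j) = (2 + j)*(sqrt(2)*sqrt(j)) = sqrt(2)*sqrt(j)*(2 + j))
f(b(-6)) - 25896 = sqrt(2)*sqrt(-3 - 1*(-6))*(2 + (-3 - 1*(-6))) - 25896 = sqrt(2)*sqrt(-3 + 6)*(2 + (-3 + 6)) - 25896 = sqrt(2)*sqrt(3)*(2 + 3) - 25896 = sqrt(2)*sqrt(3)*5 - 25896 = 5*sqrt(6) - 25896 = -25896 + 5*sqrt(6)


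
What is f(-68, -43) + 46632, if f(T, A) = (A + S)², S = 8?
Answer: 47857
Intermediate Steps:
f(T, A) = (8 + A)² (f(T, A) = (A + 8)² = (8 + A)²)
f(-68, -43) + 46632 = (8 - 43)² + 46632 = (-35)² + 46632 = 1225 + 46632 = 47857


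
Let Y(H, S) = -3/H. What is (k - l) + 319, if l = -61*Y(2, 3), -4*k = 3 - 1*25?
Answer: 233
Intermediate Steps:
k = 11/2 (k = -(3 - 1*25)/4 = -(3 - 25)/4 = -¼*(-22) = 11/2 ≈ 5.5000)
l = 183/2 (l = -(-183)/2 = -61*(-3/2) = 183/2 ≈ 91.500)
(k - l) + 319 = (11/2 - 1*183/2) + 319 = (11/2 - 183/2) + 319 = -86 + 319 = 233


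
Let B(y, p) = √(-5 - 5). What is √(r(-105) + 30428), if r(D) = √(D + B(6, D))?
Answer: √(30428 + √(-105 + I*√10)) ≈ 174.44 + 0.029*I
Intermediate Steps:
B(y, p) = I*√10 (B(y, p) = √(-10) = I*√10)
r(D) = √(D + I*√10)
√(r(-105) + 30428) = √(√(-105 + I*√10) + 30428) = √(30428 + √(-105 + I*√10))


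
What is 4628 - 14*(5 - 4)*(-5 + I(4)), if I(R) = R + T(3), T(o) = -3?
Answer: 4684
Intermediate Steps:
I(R) = -3 + R (I(R) = R - 3 = -3 + R)
4628 - 14*(5 - 4)*(-5 + I(4)) = 4628 - 14*(5 - 4)*(-5 + (-3 + 4)) = 4628 - 14*1*(-5 + 1) = 4628 - 14*1*(-4) = 4628 - 14*(-4) = 4628 - 1*(-56) = 4628 + 56 = 4684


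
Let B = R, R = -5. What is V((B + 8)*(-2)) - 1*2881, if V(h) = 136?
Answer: -2745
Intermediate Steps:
B = -5
V((B + 8)*(-2)) - 1*2881 = 136 - 1*2881 = 136 - 2881 = -2745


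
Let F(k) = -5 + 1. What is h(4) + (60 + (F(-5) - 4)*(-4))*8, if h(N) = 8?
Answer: 744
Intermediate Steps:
F(k) = -4
h(4) + (60 + (F(-5) - 4)*(-4))*8 = 8 + (60 + (-4 - 4)*(-4))*8 = 8 + (60 - 8*(-4))*8 = 8 + (60 + 32)*8 = 8 + 92*8 = 8 + 736 = 744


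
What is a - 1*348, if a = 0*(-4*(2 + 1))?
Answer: -348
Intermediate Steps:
a = 0 (a = 0*(-4*3) = 0*(-12) = 0)
a - 1*348 = 0 - 1*348 = 0 - 348 = -348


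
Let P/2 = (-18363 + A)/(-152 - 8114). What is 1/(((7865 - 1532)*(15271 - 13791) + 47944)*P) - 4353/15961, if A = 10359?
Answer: -226211819945/829443506496 ≈ -0.27273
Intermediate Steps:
P = 8004/4133 (P = 2*((-18363 + 10359)/(-152 - 8114)) = 2*(-8004/(-8266)) = 2*(-8004*(-1/8266)) = 2*(4002/4133) = 8004/4133 ≈ 1.9366)
1/(((7865 - 1532)*(15271 - 13791) + 47944)*P) - 4353/15961 = 1/(((7865 - 1532)*(15271 - 13791) + 47944)*(8004/4133)) - 4353/15961 = (4133/8004)/(6333*1480 + 47944) - 4353*1/15961 = (4133/8004)/(9372840 + 47944) - 3/11 = (4133/8004)/9420784 - 3/11 = (1/9420784)*(4133/8004) - 3/11 = 4133/75403955136 - 3/11 = -226211819945/829443506496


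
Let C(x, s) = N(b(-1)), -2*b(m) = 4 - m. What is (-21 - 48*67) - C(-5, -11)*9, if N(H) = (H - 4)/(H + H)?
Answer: -32487/10 ≈ -3248.7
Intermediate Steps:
b(m) = -2 + m/2 (b(m) = -(4 - m)/2 = -2 + m/2)
N(H) = (-4 + H)/(2*H) (N(H) = (-4 + H)/((2*H)) = (-4 + H)*(1/(2*H)) = (-4 + H)/(2*H))
C(x, s) = 13/10 (C(x, s) = (-4 + (-2 + (½)*(-1)))/(2*(-2 + (½)*(-1))) = (-4 + (-2 - ½))/(2*(-2 - ½)) = (-4 - 5/2)/(2*(-5/2)) = (½)*(-⅖)*(-13/2) = 13/10)
(-21 - 48*67) - C(-5, -11)*9 = (-21 - 48*67) - 13*9/10 = (-21 - 3216) - 1*117/10 = -3237 - 117/10 = -32487/10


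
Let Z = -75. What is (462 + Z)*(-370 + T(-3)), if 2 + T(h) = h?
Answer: -145125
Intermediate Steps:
T(h) = -2 + h
(462 + Z)*(-370 + T(-3)) = (462 - 75)*(-370 + (-2 - 3)) = 387*(-370 - 5) = 387*(-375) = -145125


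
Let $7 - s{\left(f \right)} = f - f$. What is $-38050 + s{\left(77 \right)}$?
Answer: $-38043$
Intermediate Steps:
$s{\left(f \right)} = 7$ ($s{\left(f \right)} = 7 - \left(f - f\right) = 7 - 0 = 7 + 0 = 7$)
$-38050 + s{\left(77 \right)} = -38050 + 7 = -38043$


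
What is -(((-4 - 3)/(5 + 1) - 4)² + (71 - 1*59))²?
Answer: -1940449/1296 ≈ -1497.3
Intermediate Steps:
-(((-4 - 3)/(5 + 1) - 4)² + (71 - 1*59))² = -((-7/6 - 4)² + (71 - 59))² = -((-7*⅙ - 4)² + 12)² = -((-7/6 - 4)² + 12)² = -((-31/6)² + 12)² = -(961/36 + 12)² = -(1393/36)² = -1*1940449/1296 = -1940449/1296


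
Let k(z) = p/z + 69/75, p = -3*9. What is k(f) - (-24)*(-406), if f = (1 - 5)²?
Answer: -3897907/400 ≈ -9744.8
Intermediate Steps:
p = -27
f = 16 (f = (-4)² = 16)
k(z) = 23/25 - 27/z (k(z) = -27/z + 69/75 = -27/z + 69*(1/75) = -27/z + 23/25 = 23/25 - 27/z)
k(f) - (-24)*(-406) = (23/25 - 27/16) - (-24)*(-406) = (23/25 - 27*1/16) - 1*9744 = (23/25 - 27/16) - 9744 = -307/400 - 9744 = -3897907/400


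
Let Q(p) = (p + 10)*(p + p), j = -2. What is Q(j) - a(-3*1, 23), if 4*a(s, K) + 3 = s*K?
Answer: -14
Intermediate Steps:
a(s, K) = -¾ + K*s/4 (a(s, K) = -¾ + (s*K)/4 = -¾ + (K*s)/4 = -¾ + K*s/4)
Q(p) = 2*p*(10 + p) (Q(p) = (10 + p)*(2*p) = 2*p*(10 + p))
Q(j) - a(-3*1, 23) = 2*(-2)*(10 - 2) - (-¾ + (¼)*23*(-3*1)) = 2*(-2)*8 - (-¾ + (¼)*23*(-3)) = -32 - (-¾ - 69/4) = -32 - 1*(-18) = -32 + 18 = -14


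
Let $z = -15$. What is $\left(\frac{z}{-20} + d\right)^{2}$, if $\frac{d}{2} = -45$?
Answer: $\frac{127449}{16} \approx 7965.6$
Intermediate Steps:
$d = -90$ ($d = 2 \left(-45\right) = -90$)
$\left(\frac{z}{-20} + d\right)^{2} = \left(- \frac{15}{-20} - 90\right)^{2} = \left(\left(-15\right) \left(- \frac{1}{20}\right) - 90\right)^{2} = \left(\frac{3}{4} - 90\right)^{2} = \left(- \frac{357}{4}\right)^{2} = \frac{127449}{16}$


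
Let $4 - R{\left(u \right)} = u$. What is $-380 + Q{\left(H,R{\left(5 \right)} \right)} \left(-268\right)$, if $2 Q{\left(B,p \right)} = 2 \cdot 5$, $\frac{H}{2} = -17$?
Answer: $-1720$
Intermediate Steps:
$H = -34$ ($H = 2 \left(-17\right) = -34$)
$R{\left(u \right)} = 4 - u$
$Q{\left(B,p \right)} = 5$ ($Q{\left(B,p \right)} = \frac{2 \cdot 5}{2} = \frac{1}{2} \cdot 10 = 5$)
$-380 + Q{\left(H,R{\left(5 \right)} \right)} \left(-268\right) = -380 + 5 \left(-268\right) = -380 - 1340 = -1720$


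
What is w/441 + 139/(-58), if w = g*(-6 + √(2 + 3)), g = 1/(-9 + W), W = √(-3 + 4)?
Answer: -40837/17052 - √5/3528 ≈ -2.3955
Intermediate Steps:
W = 1 (W = √1 = 1)
g = -⅛ (g = 1/(-9 + 1) = 1/(-8) = -⅛ ≈ -0.12500)
w = ¾ - √5/8 (w = -(-6 + √(2 + 3))/8 = -(-6 + √5)/8 = ¾ - √5/8 ≈ 0.47049)
w/441 + 139/(-58) = (¾ - √5/8)/441 + 139/(-58) = (¾ - √5/8)*(1/441) + 139*(-1/58) = (1/588 - √5/3528) - 139/58 = -40837/17052 - √5/3528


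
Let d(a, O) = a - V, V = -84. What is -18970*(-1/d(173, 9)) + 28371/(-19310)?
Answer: 359019353/4962670 ≈ 72.344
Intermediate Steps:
d(a, O) = 84 + a (d(a, O) = a - 1*(-84) = a + 84 = 84 + a)
-18970*(-1/d(173, 9)) + 28371/(-19310) = -18970*(-1/(84 + 173)) + 28371/(-19310) = -18970/((-1*257)) + 28371*(-1/19310) = -18970/(-257) - 28371/19310 = -18970*(-1/257) - 28371/19310 = 18970/257 - 28371/19310 = 359019353/4962670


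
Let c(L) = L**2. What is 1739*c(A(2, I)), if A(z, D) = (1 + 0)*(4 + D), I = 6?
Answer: 173900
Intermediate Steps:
A(z, D) = 4 + D (A(z, D) = 1*(4 + D) = 4 + D)
1739*c(A(2, I)) = 1739*(4 + 6)**2 = 1739*10**2 = 1739*100 = 173900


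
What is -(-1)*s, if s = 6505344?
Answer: 6505344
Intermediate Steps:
-(-1)*s = -(-1)*6505344 = -1*(-6505344) = 6505344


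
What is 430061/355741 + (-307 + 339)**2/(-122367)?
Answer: 52260995603/43530958947 ≈ 1.2005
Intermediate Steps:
430061/355741 + (-307 + 339)**2/(-122367) = 430061*(1/355741) + 32**2*(-1/122367) = 430061/355741 + 1024*(-1/122367) = 430061/355741 - 1024/122367 = 52260995603/43530958947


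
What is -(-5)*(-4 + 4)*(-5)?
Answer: 0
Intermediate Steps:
-(-5)*(-4 + 4)*(-5) = -(-5)*0*(-5) = -5*0*(-5) = 0*(-5) = 0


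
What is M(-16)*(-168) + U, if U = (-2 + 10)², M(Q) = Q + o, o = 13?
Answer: 568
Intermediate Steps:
M(Q) = 13 + Q (M(Q) = Q + 13 = 13 + Q)
U = 64 (U = 8² = 64)
M(-16)*(-168) + U = (13 - 16)*(-168) + 64 = -3*(-168) + 64 = 504 + 64 = 568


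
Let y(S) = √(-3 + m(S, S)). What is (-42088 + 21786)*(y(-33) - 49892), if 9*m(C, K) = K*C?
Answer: 1012907384 - 20302*√118 ≈ 1.0127e+9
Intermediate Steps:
m(C, K) = C*K/9 (m(C, K) = (K*C)/9 = (C*K)/9 = C*K/9)
y(S) = √(-3 + S²/9) (y(S) = √(-3 + S*S/9) = √(-3 + S²/9))
(-42088 + 21786)*(y(-33) - 49892) = (-42088 + 21786)*(√(-27 + (-33)²)/3 - 49892) = -20302*(√(-27 + 1089)/3 - 49892) = -20302*(√1062/3 - 49892) = -20302*((3*√118)/3 - 49892) = -20302*(√118 - 49892) = -20302*(-49892 + √118) = 1012907384 - 20302*√118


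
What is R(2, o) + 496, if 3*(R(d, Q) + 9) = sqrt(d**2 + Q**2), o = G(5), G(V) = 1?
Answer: 487 + sqrt(5)/3 ≈ 487.75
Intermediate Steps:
o = 1
R(d, Q) = -9 + sqrt(Q**2 + d**2)/3 (R(d, Q) = -9 + sqrt(d**2 + Q**2)/3 = -9 + sqrt(Q**2 + d**2)/3)
R(2, o) + 496 = (-9 + sqrt(1**2 + 2**2)/3) + 496 = (-9 + sqrt(1 + 4)/3) + 496 = (-9 + sqrt(5)/3) + 496 = 487 + sqrt(5)/3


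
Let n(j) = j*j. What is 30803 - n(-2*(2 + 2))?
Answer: 30739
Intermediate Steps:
n(j) = j²
30803 - n(-2*(2 + 2)) = 30803 - (-2*(2 + 2))² = 30803 - (-2*4)² = 30803 - 1*(-8)² = 30803 - 1*64 = 30803 - 64 = 30739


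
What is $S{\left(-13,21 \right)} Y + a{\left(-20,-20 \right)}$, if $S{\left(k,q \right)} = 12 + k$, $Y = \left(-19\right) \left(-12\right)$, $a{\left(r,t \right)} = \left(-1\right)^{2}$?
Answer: $-227$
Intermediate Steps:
$a{\left(r,t \right)} = 1$
$Y = 228$
$S{\left(-13,21 \right)} Y + a{\left(-20,-20 \right)} = \left(12 - 13\right) 228 + 1 = \left(-1\right) 228 + 1 = -228 + 1 = -227$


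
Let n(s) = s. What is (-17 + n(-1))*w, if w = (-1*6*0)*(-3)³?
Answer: 0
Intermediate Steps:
w = 0 (w = -6*0*(-27) = 0*(-27) = 0)
(-17 + n(-1))*w = (-17 - 1)*0 = -18*0 = 0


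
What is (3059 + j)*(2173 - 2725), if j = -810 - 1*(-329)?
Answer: -1423056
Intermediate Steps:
j = -481 (j = -810 + 329 = -481)
(3059 + j)*(2173 - 2725) = (3059 - 481)*(2173 - 2725) = 2578*(-552) = -1423056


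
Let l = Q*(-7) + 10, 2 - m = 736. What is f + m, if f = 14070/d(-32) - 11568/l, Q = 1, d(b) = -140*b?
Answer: -293559/64 ≈ -4586.9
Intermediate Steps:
m = -734 (m = 2 - 1*736 = 2 - 736 = -734)
l = 3 (l = 1*(-7) + 10 = -7 + 10 = 3)
f = -246583/64 (f = 14070/((-140*(-32))) - 11568/3 = 14070/4480 - 11568*⅓ = 14070*(1/4480) - 3856 = 201/64 - 3856 = -246583/64 ≈ -3852.9)
f + m = -246583/64 - 734 = -293559/64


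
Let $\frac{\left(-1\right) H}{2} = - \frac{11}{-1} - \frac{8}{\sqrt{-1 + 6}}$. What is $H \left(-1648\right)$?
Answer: $36256 - \frac{26368 \sqrt{5}}{5} \approx 24464.0$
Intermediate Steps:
$H = -22 + \frac{16 \sqrt{5}}{5}$ ($H = - 2 \left(- \frac{11}{-1} - \frac{8}{\sqrt{-1 + 6}}\right) = - 2 \left(\left(-11\right) \left(-1\right) - \frac{8}{\sqrt{5}}\right) = - 2 \left(11 - 8 \frac{\sqrt{5}}{5}\right) = - 2 \left(11 - \frac{8 \sqrt{5}}{5}\right) = -22 + \frac{16 \sqrt{5}}{5} \approx -14.845$)
$H \left(-1648\right) = \left(-22 + \frac{16 \sqrt{5}}{5}\right) \left(-1648\right) = 36256 - \frac{26368 \sqrt{5}}{5}$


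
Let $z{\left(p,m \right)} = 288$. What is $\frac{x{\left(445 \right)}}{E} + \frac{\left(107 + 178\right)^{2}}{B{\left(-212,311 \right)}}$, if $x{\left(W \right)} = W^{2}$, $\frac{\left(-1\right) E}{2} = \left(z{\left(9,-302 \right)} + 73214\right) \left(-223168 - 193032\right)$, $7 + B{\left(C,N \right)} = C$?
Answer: $- \frac{66261258600167}{178654549216} \approx -370.89$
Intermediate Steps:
$B{\left(C,N \right)} = -7 + C$
$E = 61183064800$ ($E = - 2 \left(288 + 73214\right) \left(-223168 - 193032\right) = - 2 \cdot 73502 \left(-416200\right) = \left(-2\right) \left(-30591532400\right) = 61183064800$)
$\frac{x{\left(445 \right)}}{E} + \frac{\left(107 + 178\right)^{2}}{B{\left(-212,311 \right)}} = \frac{445^{2}}{61183064800} + \frac{\left(107 + 178\right)^{2}}{-7 - 212} = 198025 \cdot \frac{1}{61183064800} + \frac{285^{2}}{-219} = \frac{7921}{2447322592} + 81225 \left(- \frac{1}{219}\right) = \frac{7921}{2447322592} - \frac{27075}{73} = - \frac{66261258600167}{178654549216}$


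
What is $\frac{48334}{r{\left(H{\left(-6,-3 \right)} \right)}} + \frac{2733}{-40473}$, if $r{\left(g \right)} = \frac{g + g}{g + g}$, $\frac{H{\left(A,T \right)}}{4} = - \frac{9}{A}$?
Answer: $\frac{652073083}{13491} \approx 48334.0$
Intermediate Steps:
$H{\left(A,T \right)} = - \frac{36}{A}$ ($H{\left(A,T \right)} = 4 \left(- \frac{9}{A}\right) = - \frac{36}{A}$)
$r{\left(g \right)} = 1$ ($r{\left(g \right)} = \frac{2 g}{2 g} = 2 g \frac{1}{2 g} = 1$)
$\frac{48334}{r{\left(H{\left(-6,-3 \right)} \right)}} + \frac{2733}{-40473} = \frac{48334}{1} + \frac{2733}{-40473} = 48334 \cdot 1 + 2733 \left(- \frac{1}{40473}\right) = 48334 - \frac{911}{13491} = \frac{652073083}{13491}$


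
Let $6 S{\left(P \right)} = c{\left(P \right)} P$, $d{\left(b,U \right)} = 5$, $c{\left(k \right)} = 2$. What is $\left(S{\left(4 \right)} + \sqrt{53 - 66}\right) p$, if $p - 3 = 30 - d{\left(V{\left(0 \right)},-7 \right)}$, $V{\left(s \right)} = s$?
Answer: $\frac{112}{3} + 28 i \sqrt{13} \approx 37.333 + 100.96 i$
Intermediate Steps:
$p = 28$ ($p = 3 + \left(30 - 5\right) = 3 + 25 = 28$)
$S{\left(P \right)} = \frac{P}{3}$ ($S{\left(P \right)} = \frac{2 P}{6} = \frac{P}{3}$)
$\left(S{\left(4 \right)} + \sqrt{53 - 66}\right) p = \left(\frac{1}{3} \cdot 4 + \sqrt{53 - 66}\right) 28 = \left(\frac{4}{3} + \sqrt{-13}\right) 28 = \left(\frac{4}{3} + i \sqrt{13}\right) 28 = \frac{112}{3} + 28 i \sqrt{13}$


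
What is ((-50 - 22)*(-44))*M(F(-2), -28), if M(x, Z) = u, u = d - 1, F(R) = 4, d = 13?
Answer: 38016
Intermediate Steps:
u = 12 (u = 13 - 1 = 12)
M(x, Z) = 12
((-50 - 22)*(-44))*M(F(-2), -28) = ((-50 - 22)*(-44))*12 = -72*(-44)*12 = 3168*12 = 38016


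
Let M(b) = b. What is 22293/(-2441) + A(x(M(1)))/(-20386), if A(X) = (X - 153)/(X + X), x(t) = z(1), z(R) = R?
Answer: -227139791/24881113 ≈ -9.1290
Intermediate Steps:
x(t) = 1
A(X) = (-153 + X)/(2*X) (A(X) = (-153 + X)/((2*X)) = (-153 + X)*(1/(2*X)) = (-153 + X)/(2*X))
22293/(-2441) + A(x(M(1)))/(-20386) = 22293/(-2441) + ((½)*(-153 + 1)/1)/(-20386) = 22293*(-1/2441) + ((½)*1*(-152))*(-1/20386) = -22293/2441 - 76*(-1/20386) = -22293/2441 + 38/10193 = -227139791/24881113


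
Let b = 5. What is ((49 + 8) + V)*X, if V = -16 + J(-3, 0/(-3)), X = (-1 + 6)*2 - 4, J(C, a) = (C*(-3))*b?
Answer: 516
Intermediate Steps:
J(C, a) = -15*C (J(C, a) = (C*(-3))*5 = -3*C*5 = -15*C)
X = 6 (X = 5*2 - 4 = 10 - 4 = 6)
V = 29 (V = -16 - 15*(-3) = -16 + 45 = 29)
((49 + 8) + V)*X = ((49 + 8) + 29)*6 = (57 + 29)*6 = 86*6 = 516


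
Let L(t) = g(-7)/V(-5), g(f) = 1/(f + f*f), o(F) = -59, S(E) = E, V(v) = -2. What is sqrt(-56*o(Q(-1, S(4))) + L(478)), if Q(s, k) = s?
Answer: sqrt(5828235)/42 ≈ 57.480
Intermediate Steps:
g(f) = 1/(f + f**2)
L(t) = -1/84 (L(t) = (1/((-7)*(1 - 7)))/(-2) = -1/7/(-6)*(-1/2) = -1/7*(-1/6)*(-1/2) = (1/42)*(-1/2) = -1/84)
sqrt(-56*o(Q(-1, S(4))) + L(478)) = sqrt(-56*(-59) - 1/84) = sqrt(3304 - 1/84) = sqrt(277535/84) = sqrt(5828235)/42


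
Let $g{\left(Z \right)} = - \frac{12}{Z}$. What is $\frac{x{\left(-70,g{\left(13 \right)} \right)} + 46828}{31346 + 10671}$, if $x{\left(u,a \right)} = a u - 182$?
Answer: $\frac{607238}{546221} \approx 1.1117$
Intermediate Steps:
$x{\left(u,a \right)} = -182 + a u$
$\frac{x{\left(-70,g{\left(13 \right)} \right)} + 46828}{31346 + 10671} = \frac{\left(-182 + - \frac{12}{13} \left(-70\right)\right) + 46828}{31346 + 10671} = \frac{\left(-182 + \left(-12\right) \frac{1}{13} \left(-70\right)\right) + 46828}{42017} = \left(\left(-182 - - \frac{840}{13}\right) + 46828\right) \frac{1}{42017} = \left(\left(-182 + \frac{840}{13}\right) + 46828\right) \frac{1}{42017} = \left(- \frac{1526}{13} + 46828\right) \frac{1}{42017} = \frac{607238}{13} \cdot \frac{1}{42017} = \frac{607238}{546221}$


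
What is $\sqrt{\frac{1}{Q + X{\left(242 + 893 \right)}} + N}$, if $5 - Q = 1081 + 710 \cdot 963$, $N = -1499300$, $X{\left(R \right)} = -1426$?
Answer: $\frac{i \sqrt{2179141656438918}}{38124} \approx 1224.5 i$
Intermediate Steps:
$Q = -684806$ ($Q = 5 - \left(1081 + 710 \cdot 963\right) = 5 - \left(1081 + 683730\right) = 5 - 684811 = -684806$)
$\sqrt{\frac{1}{Q + X{\left(242 + 893 \right)}} + N} = \sqrt{\frac{1}{-684806 - 1426} - 1499300} = \sqrt{\frac{1}{-686232} - 1499300} = \sqrt{- \frac{1}{686232} - 1499300} = \sqrt{- \frac{1028867637601}{686232}} = \frac{i \sqrt{2179141656438918}}{38124}$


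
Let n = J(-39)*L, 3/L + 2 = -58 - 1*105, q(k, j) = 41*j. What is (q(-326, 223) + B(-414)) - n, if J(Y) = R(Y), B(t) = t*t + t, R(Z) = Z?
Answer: 9906836/55 ≈ 1.8012e+5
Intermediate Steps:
B(t) = t + t² (B(t) = t² + t = t + t²)
J(Y) = Y
L = -1/55 (L = 3/(-2 + (-58 - 1*105)) = 3/(-2 + (-58 - 105)) = 3/(-2 - 163) = 3/(-165) = 3*(-1/165) = -1/55 ≈ -0.018182)
n = 39/55 (n = -39*(-1/55) = 39/55 ≈ 0.70909)
(q(-326, 223) + B(-414)) - n = (41*223 - 414*(1 - 414)) - 1*39/55 = (9143 - 414*(-413)) - 39/55 = (9143 + 170982) - 39/55 = 180125 - 39/55 = 9906836/55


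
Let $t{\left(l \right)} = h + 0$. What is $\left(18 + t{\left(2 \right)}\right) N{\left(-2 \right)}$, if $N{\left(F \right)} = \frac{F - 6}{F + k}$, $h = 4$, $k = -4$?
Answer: $\frac{88}{3} \approx 29.333$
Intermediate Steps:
$N{\left(F \right)} = \frac{-6 + F}{-4 + F}$ ($N{\left(F \right)} = \frac{F - 6}{F - 4} = \frac{-6 + F}{-4 + F}$)
$t{\left(l \right)} = 4$ ($t{\left(l \right)} = 4 + 0 = 4$)
$\left(18 + t{\left(2 \right)}\right) N{\left(-2 \right)} = \left(18 + 4\right) \frac{-6 - 2}{-4 - 2} = 22 \frac{1}{-6} \left(-8\right) = 22 \left(\left(- \frac{1}{6}\right) \left(-8\right)\right) = 22 \cdot \frac{4}{3} = \frac{88}{3}$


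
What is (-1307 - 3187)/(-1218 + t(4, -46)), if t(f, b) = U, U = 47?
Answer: 4494/1171 ≈ 3.8377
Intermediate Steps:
t(f, b) = 47
(-1307 - 3187)/(-1218 + t(4, -46)) = (-1307 - 3187)/(-1218 + 47) = -4494/(-1171) = -4494*(-1/1171) = 4494/1171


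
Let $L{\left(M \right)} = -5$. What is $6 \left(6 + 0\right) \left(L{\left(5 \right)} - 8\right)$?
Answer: $-468$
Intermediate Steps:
$6 \left(6 + 0\right) \left(L{\left(5 \right)} - 8\right) = 6 \left(6 + 0\right) \left(-5 - 8\right) = 6 \cdot 6 \left(-13\right) = 36 \left(-13\right) = -468$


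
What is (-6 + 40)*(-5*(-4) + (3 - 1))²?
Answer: 16456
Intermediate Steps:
(-6 + 40)*(-5*(-4) + (3 - 1))² = 34*(20 + 2)² = 34*22² = 34*484 = 16456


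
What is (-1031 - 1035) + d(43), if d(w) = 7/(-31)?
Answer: -64053/31 ≈ -2066.2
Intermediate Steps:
d(w) = -7/31 (d(w) = 7*(-1/31) = -7/31)
(-1031 - 1035) + d(43) = (-1031 - 1035) - 7/31 = -2066 - 7/31 = -64053/31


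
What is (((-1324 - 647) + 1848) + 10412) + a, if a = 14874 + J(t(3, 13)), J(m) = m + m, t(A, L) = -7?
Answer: 25149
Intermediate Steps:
J(m) = 2*m
a = 14860 (a = 14874 + 2*(-7) = 14874 - 14 = 14860)
(((-1324 - 647) + 1848) + 10412) + a = (((-1324 - 647) + 1848) + 10412) + 14860 = ((-1971 + 1848) + 10412) + 14860 = (-123 + 10412) + 14860 = 10289 + 14860 = 25149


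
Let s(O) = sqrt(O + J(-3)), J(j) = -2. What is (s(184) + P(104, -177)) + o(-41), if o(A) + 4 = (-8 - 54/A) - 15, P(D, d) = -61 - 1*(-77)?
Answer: -397/41 + sqrt(182) ≈ 3.8078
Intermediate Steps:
P(D, d) = 16 (P(D, d) = -61 + 77 = 16)
o(A) = -27 - 54/A (o(A) = -4 + ((-8 - 54/A) - 15) = -4 + (-23 - 54/A) = -27 - 54/A)
s(O) = sqrt(-2 + O) (s(O) = sqrt(O - 2) = sqrt(-2 + O))
(s(184) + P(104, -177)) + o(-41) = (sqrt(-2 + 184) + 16) + (-27 - 54/(-41)) = (sqrt(182) + 16) + (-27 - 54*(-1/41)) = (16 + sqrt(182)) + (-27 + 54/41) = (16 + sqrt(182)) - 1053/41 = -397/41 + sqrt(182)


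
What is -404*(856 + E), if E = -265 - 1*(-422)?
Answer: -409252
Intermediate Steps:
E = 157 (E = -265 + 422 = 157)
-404*(856 + E) = -404*(856 + 157) = -404*1013 = -409252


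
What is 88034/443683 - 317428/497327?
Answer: -97055722206/220655535341 ≈ -0.43985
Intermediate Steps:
88034/443683 - 317428/497327 = -97055722206/220655535341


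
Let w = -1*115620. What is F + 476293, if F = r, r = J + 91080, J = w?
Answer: 451753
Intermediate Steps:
w = -115620
J = -115620
r = -24540 (r = -115620 + 91080 = -24540)
F = -24540
F + 476293 = -24540 + 476293 = 451753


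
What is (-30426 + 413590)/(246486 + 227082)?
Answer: 95791/118392 ≈ 0.80910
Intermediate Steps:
(-30426 + 413590)/(246486 + 227082) = 383164/473568 = 383164*(1/473568) = 95791/118392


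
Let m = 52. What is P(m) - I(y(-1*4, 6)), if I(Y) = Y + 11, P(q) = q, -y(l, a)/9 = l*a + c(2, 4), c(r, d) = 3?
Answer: -148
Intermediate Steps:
y(l, a) = -27 - 9*a*l (y(l, a) = -9*(l*a + 3) = -9*(a*l + 3) = -9*(3 + a*l) = -27 - 9*a*l)
I(Y) = 11 + Y
P(m) - I(y(-1*4, 6)) = 52 - (11 + (-27 - 9*6*(-1*4))) = 52 - (11 + (-27 - 9*6*(-4))) = 52 - (11 + (-27 + 216)) = 52 - (11 + 189) = 52 - 1*200 = 52 - 200 = -148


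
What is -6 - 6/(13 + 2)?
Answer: -32/5 ≈ -6.4000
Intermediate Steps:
-6 - 6/(13 + 2) = -6 - 6/15 = -6 - 6*1/15 = -6 - ⅖ = -32/5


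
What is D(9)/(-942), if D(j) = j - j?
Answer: 0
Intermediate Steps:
D(j) = 0
D(9)/(-942) = 0/(-942) = 0*(-1/942) = 0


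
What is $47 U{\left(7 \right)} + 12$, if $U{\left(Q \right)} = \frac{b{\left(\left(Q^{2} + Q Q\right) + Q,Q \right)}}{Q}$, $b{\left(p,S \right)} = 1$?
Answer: $\frac{131}{7} \approx 18.714$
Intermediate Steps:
$U{\left(Q \right)} = \frac{1}{Q}$ ($U{\left(Q \right)} = 1 \frac{1}{Q} = \frac{1}{Q}$)
$47 U{\left(7 \right)} + 12 = \frac{47}{7} + 12 = \frac{131}{7}$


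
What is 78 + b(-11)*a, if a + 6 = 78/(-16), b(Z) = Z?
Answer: 1581/8 ≈ 197.63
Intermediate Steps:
a = -87/8 (a = -6 + 78/(-16) = -6 + 78*(-1/16) = -6 - 39/8 = -87/8 ≈ -10.875)
78 + b(-11)*a = 78 - 11*(-87/8) = 78 + 957/8 = 1581/8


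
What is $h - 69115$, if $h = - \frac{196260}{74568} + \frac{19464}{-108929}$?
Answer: $- \frac{46784795849781}{676884806} \approx -69118.0$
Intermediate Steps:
$h = - \frac{1902483091}{676884806}$ ($h = \left(-196260\right) \frac{1}{74568} + 19464 \left(- \frac{1}{108929}\right) = - \frac{16355}{6214} - \frac{19464}{108929} = - \frac{1902483091}{676884806} \approx -2.8106$)
$h - 69115 = - \frac{1902483091}{676884806} - 69115 = - \frac{46784795849781}{676884806}$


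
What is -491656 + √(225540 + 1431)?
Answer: -491656 + 3*√25219 ≈ -4.9118e+5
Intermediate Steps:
-491656 + √(225540 + 1431) = -491656 + √226971 = -491656 + 3*√25219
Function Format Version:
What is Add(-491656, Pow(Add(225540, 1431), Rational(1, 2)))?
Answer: Add(-491656, Mul(3, Pow(25219, Rational(1, 2)))) ≈ -4.9118e+5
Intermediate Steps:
Add(-491656, Pow(Add(225540, 1431), Rational(1, 2))) = Add(-491656, Pow(226971, Rational(1, 2))) = Add(-491656, Mul(3, Pow(25219, Rational(1, 2))))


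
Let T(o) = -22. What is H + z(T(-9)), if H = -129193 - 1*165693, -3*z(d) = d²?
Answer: -885142/3 ≈ -2.9505e+5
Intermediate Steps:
z(d) = -d²/3
H = -294886 (H = -129193 - 165693 = -294886)
H + z(T(-9)) = -294886 - ⅓*(-22)² = -294886 - ⅓*484 = -294886 - 484/3 = -885142/3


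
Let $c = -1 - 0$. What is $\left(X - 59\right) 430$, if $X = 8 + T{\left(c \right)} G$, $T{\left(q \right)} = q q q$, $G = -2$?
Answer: $-21070$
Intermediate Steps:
$c = -1$ ($c = -1 + 0 = -1$)
$T{\left(q \right)} = q^{3}$ ($T{\left(q \right)} = q^{2} q = q^{3}$)
$X = 10$ ($X = 8 + \left(-1\right)^{3} \left(-2\right) = 8 - -2 = 8 + 2 = 10$)
$\left(X - 59\right) 430 = \left(10 - 59\right) 430 = \left(-49\right) 430 = -21070$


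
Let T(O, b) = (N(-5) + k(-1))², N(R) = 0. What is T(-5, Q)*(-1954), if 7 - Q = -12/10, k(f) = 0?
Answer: 0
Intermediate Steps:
Q = 41/5 (Q = 7 - (-12)/10 = 7 - 1*(-6/5) = 7 + 6/5 = 41/5 ≈ 8.2000)
T(O, b) = 0 (T(O, b) = (0 + 0)² = 0² = 0)
T(-5, Q)*(-1954) = 0*(-1954) = 0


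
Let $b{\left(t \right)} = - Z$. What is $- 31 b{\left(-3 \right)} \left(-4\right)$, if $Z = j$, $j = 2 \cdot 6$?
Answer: $-1488$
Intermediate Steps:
$j = 12$
$Z = 12$
$b{\left(t \right)} = -12$ ($b{\left(t \right)} = \left(-1\right) 12 = -12$)
$- 31 b{\left(-3 \right)} \left(-4\right) = \left(-31\right) \left(-12\right) \left(-4\right) = 372 \left(-4\right) = -1488$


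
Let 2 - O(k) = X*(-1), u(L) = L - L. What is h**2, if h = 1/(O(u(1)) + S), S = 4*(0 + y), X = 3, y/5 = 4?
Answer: 1/7225 ≈ 0.00013841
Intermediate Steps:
y = 20 (y = 5*4 = 20)
u(L) = 0
S = 80 (S = 4*(0 + 20) = 4*20 = 80)
O(k) = 5 (O(k) = 2 - 3*(-1) = 2 - 1*(-3) = 2 + 3 = 5)
h = 1/85 (h = 1/(5 + 80) = 1/85 ≈ 0.011765)
h**2 = (1/85)**2 = 1/7225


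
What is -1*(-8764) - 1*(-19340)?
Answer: 28104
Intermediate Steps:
-1*(-8764) - 1*(-19340) = 8764 + 19340 = 28104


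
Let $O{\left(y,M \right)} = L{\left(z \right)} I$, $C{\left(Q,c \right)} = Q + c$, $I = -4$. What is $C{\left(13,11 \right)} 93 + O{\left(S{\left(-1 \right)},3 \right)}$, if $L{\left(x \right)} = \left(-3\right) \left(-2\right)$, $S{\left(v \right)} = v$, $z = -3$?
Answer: $2208$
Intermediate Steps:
$L{\left(x \right)} = 6$
$O{\left(y,M \right)} = -24$ ($O{\left(y,M \right)} = 6 \left(-4\right) = -24$)
$C{\left(13,11 \right)} 93 + O{\left(S{\left(-1 \right)},3 \right)} = \left(13 + 11\right) 93 - 24 = 24 \cdot 93 - 24 = 2232 - 24 = 2208$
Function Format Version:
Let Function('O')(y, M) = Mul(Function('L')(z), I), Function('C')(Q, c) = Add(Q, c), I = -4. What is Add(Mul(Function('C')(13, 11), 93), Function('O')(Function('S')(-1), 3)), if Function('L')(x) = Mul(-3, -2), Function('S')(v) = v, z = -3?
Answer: 2208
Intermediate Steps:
Function('L')(x) = 6
Function('O')(y, M) = -24 (Function('O')(y, M) = Mul(6, -4) = -24)
Add(Mul(Function('C')(13, 11), 93), Function('O')(Function('S')(-1), 3)) = Add(Mul(Add(13, 11), 93), -24) = Add(Mul(24, 93), -24) = Add(2232, -24) = 2208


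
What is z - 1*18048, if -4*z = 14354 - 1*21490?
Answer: -16264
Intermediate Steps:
z = 1784 (z = -(14354 - 1*21490)/4 = -(14354 - 21490)/4 = -¼*(-7136) = 1784)
z - 1*18048 = 1784 - 1*18048 = 1784 - 18048 = -16264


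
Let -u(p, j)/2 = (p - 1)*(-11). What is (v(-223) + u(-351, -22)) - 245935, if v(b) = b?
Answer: -253902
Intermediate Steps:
u(p, j) = -22 + 22*p (u(p, j) = -2*(p - 1)*(-11) = -2*(-1 + p)*(-11) = -2*(11 - 11*p) = -22 + 22*p)
(v(-223) + u(-351, -22)) - 245935 = (-223 + (-22 + 22*(-351))) - 245935 = (-223 + (-22 - 7722)) - 245935 = (-223 - 7744) - 245935 = -7967 - 245935 = -253902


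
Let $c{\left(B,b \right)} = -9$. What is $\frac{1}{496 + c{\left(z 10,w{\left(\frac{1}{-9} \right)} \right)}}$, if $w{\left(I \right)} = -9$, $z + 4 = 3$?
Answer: $\frac{1}{487} \approx 0.0020534$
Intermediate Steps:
$z = -1$ ($z = -4 + 3 = -1$)
$\frac{1}{496 + c{\left(z 10,w{\left(\frac{1}{-9} \right)} \right)}} = \frac{1}{496 - 9} = \frac{1}{487}$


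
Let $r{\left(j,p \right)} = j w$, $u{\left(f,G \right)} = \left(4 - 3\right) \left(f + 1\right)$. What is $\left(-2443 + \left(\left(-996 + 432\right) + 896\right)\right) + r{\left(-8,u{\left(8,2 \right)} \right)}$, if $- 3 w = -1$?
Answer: $- \frac{6341}{3} \approx -2113.7$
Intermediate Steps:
$w = \frac{1}{3}$ ($w = \left(- \frac{1}{3}\right) \left(-1\right) = \frac{1}{3} \approx 0.33333$)
$u{\left(f,G \right)} = 1 + f$ ($u{\left(f,G \right)} = 1 \left(1 + f\right) = 1 + f$)
$r{\left(j,p \right)} = \frac{j}{3}$ ($r{\left(j,p \right)} = j \frac{1}{3} = \frac{j}{3}$)
$\left(-2443 + \left(\left(-996 + 432\right) + 896\right)\right) + r{\left(-8,u{\left(8,2 \right)} \right)} = \left(-2443 + \left(\left(-996 + 432\right) + 896\right)\right) + \frac{1}{3} \left(-8\right) = \left(-2443 + \left(-564 + 896\right)\right) - \frac{8}{3} = \left(-2443 + 332\right) - \frac{8}{3} = -2111 - \frac{8}{3} = - \frac{6341}{3}$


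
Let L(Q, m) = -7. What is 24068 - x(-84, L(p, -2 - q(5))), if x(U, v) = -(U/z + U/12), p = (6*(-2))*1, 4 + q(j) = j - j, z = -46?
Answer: 553445/23 ≈ 24063.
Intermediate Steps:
q(j) = -4 (q(j) = -4 + (j - j) = -4 + 0 = -4)
p = -12 (p = -12*1 = -12)
x(U, v) = -17*U/276 (x(U, v) = -(U/(-46) + U/12) = -(U*(-1/46) + U*(1/12)) = -(-U/46 + U/12) = -17*U/276)
24068 - x(-84, L(p, -2 - q(5))) = 24068 - (-17)*(-84)/276 = 24068 - 1*119/23 = 24068 - 119/23 = 553445/23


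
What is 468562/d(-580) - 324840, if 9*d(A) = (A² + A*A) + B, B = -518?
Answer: -12132214879/37349 ≈ -3.2483e+5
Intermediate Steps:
d(A) = -518/9 + 2*A²/9 (d(A) = ((A² + A*A) - 518)/9 = ((A² + A²) - 518)/9 = (2*A² - 518)/9 = (-518 + 2*A²)/9 = -518/9 + 2*A²/9)
468562/d(-580) - 324840 = 468562/(-518/9 + (2/9)*(-580)²) - 324840 = 468562/(-518/9 + (2/9)*336400) - 324840 = 468562/(-518/9 + 672800/9) - 324840 = 468562/74698 - 324840 = 468562*(1/74698) - 324840 = 234281/37349 - 324840 = -12132214879/37349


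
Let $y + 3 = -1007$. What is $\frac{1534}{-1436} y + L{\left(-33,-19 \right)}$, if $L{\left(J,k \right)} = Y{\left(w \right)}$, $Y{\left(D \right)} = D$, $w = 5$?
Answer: $\frac{389130}{359} \approx 1083.9$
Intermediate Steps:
$L{\left(J,k \right)} = 5$
$y = -1010$ ($y = -3 - 1007 = -1010$)
$\frac{1534}{-1436} y + L{\left(-33,-19 \right)} = \frac{1534}{-1436} \left(-1010\right) + 5 = 1534 \left(- \frac{1}{1436}\right) \left(-1010\right) + 5 = \left(- \frac{767}{718}\right) \left(-1010\right) + 5 = \frac{387335}{359} + 5 = \frac{389130}{359}$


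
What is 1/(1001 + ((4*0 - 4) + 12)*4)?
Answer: 1/1033 ≈ 0.00096805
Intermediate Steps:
1/(1001 + ((4*0 - 4) + 12)*4) = 1/(1001 + ((0 - 4) + 12)*4) = 1/(1001 + (-4 + 12)*4) = 1/(1001 + 8*4) = 1/(1001 + 32) = 1/1033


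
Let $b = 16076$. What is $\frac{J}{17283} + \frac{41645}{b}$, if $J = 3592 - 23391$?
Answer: $\frac{401461811}{277841508} \approx 1.4449$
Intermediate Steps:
$J = -19799$
$\frac{J}{17283} + \frac{41645}{b} = - \frac{19799}{17283} + \frac{41645}{16076} = \frac{401461811}{277841508}$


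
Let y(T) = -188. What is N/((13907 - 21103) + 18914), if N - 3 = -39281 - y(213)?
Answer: -6515/1953 ≈ -3.3359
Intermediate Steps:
N = -39090 (N = 3 + (-39281 - 1*(-188)) = 3 + (-39281 + 188) = 3 - 39093 = -39090)
N/((13907 - 21103) + 18914) = -39090/((13907 - 21103) + 18914) = -39090/(-7196 + 18914) = -39090/11718 = -39090*1/11718 = -6515/1953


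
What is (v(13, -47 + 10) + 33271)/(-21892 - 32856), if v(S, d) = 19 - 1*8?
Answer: -16641/27374 ≈ -0.60791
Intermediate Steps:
v(S, d) = 11 (v(S, d) = 19 - 8 = 11)
(v(13, -47 + 10) + 33271)/(-21892 - 32856) = (11 + 33271)/(-21892 - 32856) = 33282/(-54748) = 33282*(-1/54748) = -16641/27374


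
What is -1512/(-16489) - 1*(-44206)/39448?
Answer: 394279055/325229036 ≈ 1.2123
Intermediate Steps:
-1512/(-16489) - 1*(-44206)/39448 = -1512*(-1/16489) + 44206*(1/39448) = 1512/16489 + 22103/19724 = 394279055/325229036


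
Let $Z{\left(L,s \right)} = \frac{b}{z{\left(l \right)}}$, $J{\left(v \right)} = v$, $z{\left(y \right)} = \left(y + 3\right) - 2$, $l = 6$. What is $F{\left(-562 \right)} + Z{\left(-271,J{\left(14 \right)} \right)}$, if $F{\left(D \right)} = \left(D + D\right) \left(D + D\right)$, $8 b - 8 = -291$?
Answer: $\frac{70748773}{56} \approx 1.2634 \cdot 10^{6}$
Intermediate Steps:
$b = - \frac{283}{8}$ ($b = 1 + \frac{1}{8} \left(-291\right) = 1 - \frac{291}{8} = - \frac{283}{8} \approx -35.375$)
$F{\left(D \right)} = 4 D^{2}$ ($F{\left(D \right)} = 2 D 2 D = 4 D^{2}$)
$z{\left(y \right)} = 1 + y$ ($z{\left(y \right)} = \left(3 + y\right) - 2 = 1 + y$)
$Z{\left(L,s \right)} = - \frac{283}{56}$ ($Z{\left(L,s \right)} = - \frac{283}{8 \left(1 + 6\right)} = - \frac{283}{8 \cdot 7} = \left(- \frac{283}{8}\right) \frac{1}{7} = - \frac{283}{56}$)
$F{\left(-562 \right)} + Z{\left(-271,J{\left(14 \right)} \right)} = 4 \left(-562\right)^{2} - \frac{283}{56} = 4 \cdot 315844 - \frac{283}{56} = 1263376 - \frac{283}{56} = \frac{70748773}{56}$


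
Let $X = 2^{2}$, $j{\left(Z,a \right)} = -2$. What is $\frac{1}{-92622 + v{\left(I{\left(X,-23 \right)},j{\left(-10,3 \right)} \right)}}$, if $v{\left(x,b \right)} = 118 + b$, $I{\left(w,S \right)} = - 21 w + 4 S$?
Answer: $- \frac{1}{92506} \approx -1.081 \cdot 10^{-5}$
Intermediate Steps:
$X = 4$
$\frac{1}{-92622 + v{\left(I{\left(X,-23 \right)},j{\left(-10,3 \right)} \right)}} = \frac{1}{-92622 + \left(118 - 2\right)} = \frac{1}{-92622 + 116} = \frac{1}{-92506} = - \frac{1}{92506}$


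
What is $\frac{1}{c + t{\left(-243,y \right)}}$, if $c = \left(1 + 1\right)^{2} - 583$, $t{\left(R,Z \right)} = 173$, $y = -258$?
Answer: $- \frac{1}{406} \approx -0.0024631$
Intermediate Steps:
$c = -579$ ($c = 2^{2} - 583 = 4 - 583 = -579$)
$\frac{1}{c + t{\left(-243,y \right)}} = \frac{1}{-579 + 173} = \frac{1}{-406} = - \frac{1}{406}$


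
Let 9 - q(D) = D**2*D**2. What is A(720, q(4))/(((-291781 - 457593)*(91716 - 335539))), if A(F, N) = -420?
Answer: -210/91357308401 ≈ -2.2987e-9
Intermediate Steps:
q(D) = 9 - D**4 (q(D) = 9 - D**2*D**2 = 9 - D**4)
A(720, q(4))/(((-291781 - 457593)*(91716 - 335539))) = -420*1/((-291781 - 457593)*(91716 - 335539)) = -420/((-749374*(-243823))) = -420/182714616802 = -420*1/182714616802 = -210/91357308401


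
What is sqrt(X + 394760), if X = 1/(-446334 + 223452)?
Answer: sqrt(162068182703598)/20262 ≈ 628.30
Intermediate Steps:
X = -1/222882 (X = 1/(-222882) = -1/222882 ≈ -4.4867e-6)
sqrt(X + 394760) = sqrt(-1/222882 + 394760) = sqrt(87984898319/222882) = sqrt(162068182703598)/20262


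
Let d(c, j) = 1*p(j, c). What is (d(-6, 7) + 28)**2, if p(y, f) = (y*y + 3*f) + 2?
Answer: 3721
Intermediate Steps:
p(y, f) = 2 + y**2 + 3*f (p(y, f) = (y**2 + 3*f) + 2 = 2 + y**2 + 3*f)
d(c, j) = 2 + j**2 + 3*c (d(c, j) = 1*(2 + j**2 + 3*c) = 2 + j**2 + 3*c)
(d(-6, 7) + 28)**2 = ((2 + 7**2 + 3*(-6)) + 28)**2 = ((2 + 49 - 18) + 28)**2 = (33 + 28)**2 = 61**2 = 3721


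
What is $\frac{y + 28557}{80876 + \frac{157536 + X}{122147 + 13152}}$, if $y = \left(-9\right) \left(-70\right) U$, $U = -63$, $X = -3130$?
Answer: $- \frac{502094589}{3647532110} \approx -0.13765$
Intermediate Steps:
$y = -39690$ ($y = \left(-9\right) \left(-70\right) \left(-63\right) = 630 \left(-63\right) = -39690$)
$\frac{y + 28557}{80876 + \frac{157536 + X}{122147 + 13152}} = \frac{-39690 + 28557}{80876 + \frac{157536 - 3130}{122147 + 13152}} = - \frac{11133}{80876 + \frac{154406}{135299}} = - \frac{11133}{\frac{10942596330}{135299}} = \left(-11133\right) \frac{135299}{10942596330} = - \frac{502094589}{3647532110}$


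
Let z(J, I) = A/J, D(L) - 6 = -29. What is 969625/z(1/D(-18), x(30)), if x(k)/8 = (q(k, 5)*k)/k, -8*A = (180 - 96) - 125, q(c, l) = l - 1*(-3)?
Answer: -7757000/943 ≈ -8225.9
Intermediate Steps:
q(c, l) = 3 + l (q(c, l) = l + 3 = 3 + l)
D(L) = -23 (D(L) = 6 - 29 = -23)
A = 41/8 (A = -((180 - 96) - 125)/8 = -(84 - 125)/8 = -⅛*(-41) = 41/8 ≈ 5.1250)
x(k) = 64 (x(k) = 8*(((3 + 5)*k)/k) = 8*((8*k)/k) = 8*8 = 64)
z(J, I) = 41/(8*J)
969625/z(1/D(-18), x(30)) = 969625/((41/(8*(1/(-23))))) = 969625/((41/(8*(-1/23)))) = 969625/(((41/8)*(-23))) = 969625/(-943/8) = 969625*(-8/943) = -7757000/943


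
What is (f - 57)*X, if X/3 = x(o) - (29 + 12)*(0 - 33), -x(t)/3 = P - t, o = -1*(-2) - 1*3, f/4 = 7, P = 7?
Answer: -115623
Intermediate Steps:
f = 28 (f = 4*7 = 28)
o = -1 (o = 2 - 3 = -1)
x(t) = -21 + 3*t (x(t) = -3*(7 - t) = -21 + 3*t)
X = 3987 (X = 3*((-21 + 3*(-1)) - (29 + 12)*(0 - 33)) = 3*((-21 - 3) - 41*(-33)) = 3*(-24 - 1*(-1353)) = 3*(-24 + 1353) = 3*1329 = 3987)
(f - 57)*X = (28 - 57)*3987 = -29*3987 = -115623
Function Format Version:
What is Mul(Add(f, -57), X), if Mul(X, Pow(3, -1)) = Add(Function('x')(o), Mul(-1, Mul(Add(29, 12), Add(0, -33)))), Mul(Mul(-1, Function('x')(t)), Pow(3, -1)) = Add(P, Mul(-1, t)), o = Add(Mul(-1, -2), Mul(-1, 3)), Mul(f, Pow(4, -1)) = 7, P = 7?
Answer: -115623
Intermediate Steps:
f = 28 (f = Mul(4, 7) = 28)
o = -1 (o = Add(2, -3) = -1)
Function('x')(t) = Add(-21, Mul(3, t)) (Function('x')(t) = Mul(-3, Add(7, Mul(-1, t))) = Add(-21, Mul(3, t)))
X = 3987 (X = Mul(3, Add(Add(-21, Mul(3, -1)), Mul(-1, Mul(Add(29, 12), Add(0, -33))))) = Mul(3, Add(Add(-21, -3), Mul(-1, Mul(41, -33)))) = Mul(3, Add(-24, Mul(-1, -1353))) = Mul(3, Add(-24, 1353)) = Mul(3, 1329) = 3987)
Mul(Add(f, -57), X) = Mul(Add(28, -57), 3987) = Mul(-29, 3987) = -115623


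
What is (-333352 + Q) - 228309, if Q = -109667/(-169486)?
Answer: -95193566579/169486 ≈ -5.6166e+5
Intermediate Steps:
Q = 109667/169486 (Q = -109667*(-1/169486) = 109667/169486 ≈ 0.64706)
(-333352 + Q) - 228309 = (-333352 + 109667/169486) - 228309 = -56498387405/169486 - 228309 = -95193566579/169486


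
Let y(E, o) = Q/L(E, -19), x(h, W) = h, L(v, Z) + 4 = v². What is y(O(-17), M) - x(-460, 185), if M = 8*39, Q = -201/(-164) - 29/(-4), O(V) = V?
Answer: 2150179/4674 ≈ 460.03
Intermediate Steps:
L(v, Z) = -4 + v²
Q = 695/82 (Q = -201*(-1/164) - 29*(-¼) = 201/164 + 29/4 = 695/82 ≈ 8.4756)
M = 312
y(E, o) = 695/(82*(-4 + E²))
y(O(-17), M) - x(-460, 185) = 695/(82*(-4 + (-17)²)) - 1*(-460) = 695/(82*(-4 + 289)) + 460 = (695/82)/285 + 460 = (695/82)*(1/285) + 460 = 139/4674 + 460 = 2150179/4674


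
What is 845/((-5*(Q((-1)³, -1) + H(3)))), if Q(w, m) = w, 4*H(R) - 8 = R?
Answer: -676/7 ≈ -96.571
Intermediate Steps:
H(R) = 2 + R/4
845/((-5*(Q((-1)³, -1) + H(3)))) = 845/((-5*((-1)³ + (2 + (¼)*3)))) = 845/((-5*(-1 + (2 + ¾)))) = 845/((-5*(-1 + 11/4))) = 845/((-5*7/4)) = 845/(-35/4) = 845*(-4/35) = -676/7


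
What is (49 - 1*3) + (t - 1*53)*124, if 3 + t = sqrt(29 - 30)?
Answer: -6898 + 124*I ≈ -6898.0 + 124.0*I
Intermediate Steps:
t = -3 + I (t = -3 + sqrt(29 - 30) = -3 + sqrt(-1) = -3 + I ≈ -3.0 + 1.0*I)
(49 - 1*3) + (t - 1*53)*124 = (49 - 1*3) + ((-3 + I) - 1*53)*124 = (49 - 3) + ((-3 + I) - 53)*124 = 46 + (-56 + I)*124 = 46 + (-6944 + 124*I) = -6898 + 124*I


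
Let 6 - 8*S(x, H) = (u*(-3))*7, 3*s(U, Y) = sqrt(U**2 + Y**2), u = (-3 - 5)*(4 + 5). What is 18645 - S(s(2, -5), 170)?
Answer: 75333/4 ≈ 18833.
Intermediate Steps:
u = -72 (u = -8*9 = -72)
s(U, Y) = sqrt(U**2 + Y**2)/3
S(x, H) = -753/4 (S(x, H) = 3/4 - (-72*(-3))*7/8 = 3/4 - 27*7 = 3/4 - 1/8*1512 = 3/4 - 189 = -753/4)
18645 - S(s(2, -5), 170) = 18645 - 1*(-753/4) = 18645 + 753/4 = 75333/4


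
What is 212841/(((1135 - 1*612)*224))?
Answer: 212841/117152 ≈ 1.8168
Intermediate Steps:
212841/(((1135 - 1*612)*224)) = 212841/(((1135 - 612)*224)) = 212841/((523*224)) = 212841/117152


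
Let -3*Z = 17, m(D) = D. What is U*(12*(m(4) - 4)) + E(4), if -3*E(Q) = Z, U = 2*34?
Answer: 17/9 ≈ 1.8889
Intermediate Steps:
U = 68
Z = -17/3 (Z = -⅓*17 = -17/3 ≈ -5.6667)
E(Q) = 17/9 (E(Q) = -⅓*(-17/3) = 17/9)
U*(12*(m(4) - 4)) + E(4) = 68*(12*(4 - 4)) + 17/9 = 68*(12*0) + 17/9 = 68*0 + 17/9 = 0 + 17/9 = 17/9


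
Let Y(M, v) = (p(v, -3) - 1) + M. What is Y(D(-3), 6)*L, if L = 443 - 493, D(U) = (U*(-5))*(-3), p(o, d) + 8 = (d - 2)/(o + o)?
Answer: 16325/6 ≈ 2720.8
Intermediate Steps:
p(o, d) = -8 + (-2 + d)/(2*o) (p(o, d) = -8 + (d - 2)/(o + o) = -8 + (-2 + d)/((2*o)) = -8 + (-2 + d)*(1/(2*o)) = -8 + (-2 + d)/(2*o))
D(U) = 15*U (D(U) = -5*U*(-3) = 15*U)
Y(M, v) = -1 + M + (-5 - 16*v)/(2*v) (Y(M, v) = ((-2 - 3 - 16*v)/(2*v) - 1) + M = ((-5 - 16*v)/(2*v) - 1) + M = (-1 + (-5 - 16*v)/(2*v)) + M = -1 + M + (-5 - 16*v)/(2*v))
L = -50
Y(D(-3), 6)*L = (-9 + 15*(-3) - 5/2/6)*(-50) = (-9 - 45 - 5/2*⅙)*(-50) = (-9 - 45 - 5/12)*(-50) = -653/12*(-50) = 16325/6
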